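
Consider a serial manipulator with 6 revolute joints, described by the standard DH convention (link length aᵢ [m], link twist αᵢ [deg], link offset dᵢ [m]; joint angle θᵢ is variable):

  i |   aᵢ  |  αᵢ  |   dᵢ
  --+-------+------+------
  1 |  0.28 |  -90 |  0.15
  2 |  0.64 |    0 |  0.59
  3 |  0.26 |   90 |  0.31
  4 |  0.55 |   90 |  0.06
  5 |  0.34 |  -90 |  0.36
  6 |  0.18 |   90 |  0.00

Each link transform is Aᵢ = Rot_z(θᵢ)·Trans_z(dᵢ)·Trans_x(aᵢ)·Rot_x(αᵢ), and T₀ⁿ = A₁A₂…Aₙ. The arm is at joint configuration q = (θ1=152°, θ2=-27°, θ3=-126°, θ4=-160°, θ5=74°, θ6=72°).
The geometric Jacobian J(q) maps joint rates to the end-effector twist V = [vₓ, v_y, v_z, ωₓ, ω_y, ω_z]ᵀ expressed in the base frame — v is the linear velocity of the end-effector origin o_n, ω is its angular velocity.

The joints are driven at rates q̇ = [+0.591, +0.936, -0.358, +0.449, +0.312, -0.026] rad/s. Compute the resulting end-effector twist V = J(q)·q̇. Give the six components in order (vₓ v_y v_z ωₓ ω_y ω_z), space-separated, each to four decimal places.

0.4610 -0.6325 -0.6110 -0.3303 -0.8014 0.1382

o_n = [-1.3077, -0.2697, -0.1442]
J₁: ẑ×o_n = [0.2697, -1.3077, 0.0000], ω = ẑ
J2: z=[-0.4695, -0.8829, 0.0000] o=[-0.2472, 0.1315, 0.1500] → [0.2598, -0.1381, -0.7480, -0.4695, -0.8829, 0.0000]
J3: z=[-0.4695, -0.8829, 0.0000] o=[-1.0277, -0.1218, 0.4406] → [0.5163, -0.2745, -0.1778, -0.4695, -0.8829, 0.0000]
J4: z=[0.4008, -0.2131, -0.8910] o=[-0.9687, -0.5042, 0.5586] → [0.3588, 0.5838, 0.0218, 0.4008, -0.2131, -0.8910]
J5: z=[-0.7102, -0.6866, -0.1553] o=[-1.2629, -0.1348, 0.2705] → [0.2638, -0.2876, 0.0651, -0.7102, -0.6866, -0.1553]
J6: z=[0.6668, -0.7269, 0.1645] o=[-1.4418, -0.3865, -0.1166] → [0.0008, 0.0405, 0.1754, 0.6668, -0.7269, 0.1645]
V = J·q̇ = [0.4610, -0.6325, -0.6110, -0.3303, -0.8014, 0.1382]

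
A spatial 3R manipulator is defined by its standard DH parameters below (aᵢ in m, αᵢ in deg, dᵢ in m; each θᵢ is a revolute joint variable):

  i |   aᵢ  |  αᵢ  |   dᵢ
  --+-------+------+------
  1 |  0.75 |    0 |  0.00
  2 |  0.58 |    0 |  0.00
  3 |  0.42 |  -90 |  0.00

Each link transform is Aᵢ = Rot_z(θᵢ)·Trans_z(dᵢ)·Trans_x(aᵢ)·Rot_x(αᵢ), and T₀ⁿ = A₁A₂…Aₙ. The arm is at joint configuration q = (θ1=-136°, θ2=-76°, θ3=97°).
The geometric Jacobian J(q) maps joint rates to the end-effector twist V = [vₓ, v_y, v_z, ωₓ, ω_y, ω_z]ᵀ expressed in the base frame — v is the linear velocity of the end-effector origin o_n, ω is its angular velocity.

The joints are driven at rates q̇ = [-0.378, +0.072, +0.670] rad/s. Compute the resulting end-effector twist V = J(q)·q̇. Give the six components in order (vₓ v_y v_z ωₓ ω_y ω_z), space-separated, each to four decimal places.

0.0357 0.2898 0.0000 0.0000 0.0000 0.3640

o_n = [-1.2089, -0.5943, 0.0000]
J₁: ẑ×o_n = [0.5943, -1.2089, 0.0000], ω = ẑ
J2: z=[0.0000, 0.0000, 1.0000] o=[-0.5395, -0.5210, 0.0000] → [0.0733, -0.6694, 0.0000, 0.0000, 0.0000, 1.0000]
J3: z=[0.0000, 0.0000, 1.0000] o=[-1.0314, -0.2136, 0.0000] → [0.3806, -0.1775, 0.0000, 0.0000, 0.0000, 1.0000]
V = J·q̇ = [0.0357, 0.2898, 0.0000, 0.0000, 0.0000, 0.3640]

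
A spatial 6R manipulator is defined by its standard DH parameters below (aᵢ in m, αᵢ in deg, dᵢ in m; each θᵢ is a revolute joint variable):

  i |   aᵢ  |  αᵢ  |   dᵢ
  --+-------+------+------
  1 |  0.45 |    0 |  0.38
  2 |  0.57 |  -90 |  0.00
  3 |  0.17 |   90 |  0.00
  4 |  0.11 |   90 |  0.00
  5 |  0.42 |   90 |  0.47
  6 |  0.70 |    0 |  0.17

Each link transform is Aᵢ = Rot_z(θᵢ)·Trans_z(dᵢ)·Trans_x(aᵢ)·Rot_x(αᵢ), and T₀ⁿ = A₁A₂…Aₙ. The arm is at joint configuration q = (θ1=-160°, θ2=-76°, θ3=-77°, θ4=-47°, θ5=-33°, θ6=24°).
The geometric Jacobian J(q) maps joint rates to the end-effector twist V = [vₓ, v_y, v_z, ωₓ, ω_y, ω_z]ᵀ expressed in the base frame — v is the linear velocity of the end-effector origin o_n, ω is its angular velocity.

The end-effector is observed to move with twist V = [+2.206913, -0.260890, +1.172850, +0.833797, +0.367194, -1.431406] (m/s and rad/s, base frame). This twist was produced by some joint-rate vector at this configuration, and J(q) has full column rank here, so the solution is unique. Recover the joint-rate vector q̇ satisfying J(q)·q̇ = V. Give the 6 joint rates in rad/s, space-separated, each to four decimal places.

o_n = [-0.1873, 1.6023, 0.4480]
J₁: ẑ×o_n = [-1.6023, -0.1873, 0.0000], ω = ẑ
J2: z=[0.0000, 0.0000, 1.0000] o=[-0.4229, -0.1539, 0.3800] → [-1.7562, 0.2355, 0.0000, 0.0000, 0.0000, 1.0000]
J3: z=[-0.8290, -0.5592, 0.0000] o=[-0.7416, 0.3186, 0.3800] → [-0.0380, 0.0564, -0.7542, -0.8290, -0.5592, 0.0000]
J4: z=[0.5449, -0.8078, 0.2250] o=[-0.7630, 0.3503, 0.5456] → [-0.2027, 0.1827, 1.1471, 0.5449, -0.8078, 0.2250]
J5: z=[0.6574, 0.2450, -0.7126] o=[-0.7057, 0.4093, 0.6187] → [0.8083, -0.2572, 0.6572, 0.6574, 0.2450, -0.7126]
J6: z=[-0.7405, 0.3855, -0.5506] o=[-0.3380, 0.8981, 0.4664] → [0.3806, -0.0966, -0.5795, -0.7405, 0.3855, -0.5506]
q̇ = J⁺·V = [-0.1500, -0.9350, -0.9530, 0.5360, 0.2350, 0.5440]

-0.1500 -0.9350 -0.9530 0.5360 0.2350 0.5440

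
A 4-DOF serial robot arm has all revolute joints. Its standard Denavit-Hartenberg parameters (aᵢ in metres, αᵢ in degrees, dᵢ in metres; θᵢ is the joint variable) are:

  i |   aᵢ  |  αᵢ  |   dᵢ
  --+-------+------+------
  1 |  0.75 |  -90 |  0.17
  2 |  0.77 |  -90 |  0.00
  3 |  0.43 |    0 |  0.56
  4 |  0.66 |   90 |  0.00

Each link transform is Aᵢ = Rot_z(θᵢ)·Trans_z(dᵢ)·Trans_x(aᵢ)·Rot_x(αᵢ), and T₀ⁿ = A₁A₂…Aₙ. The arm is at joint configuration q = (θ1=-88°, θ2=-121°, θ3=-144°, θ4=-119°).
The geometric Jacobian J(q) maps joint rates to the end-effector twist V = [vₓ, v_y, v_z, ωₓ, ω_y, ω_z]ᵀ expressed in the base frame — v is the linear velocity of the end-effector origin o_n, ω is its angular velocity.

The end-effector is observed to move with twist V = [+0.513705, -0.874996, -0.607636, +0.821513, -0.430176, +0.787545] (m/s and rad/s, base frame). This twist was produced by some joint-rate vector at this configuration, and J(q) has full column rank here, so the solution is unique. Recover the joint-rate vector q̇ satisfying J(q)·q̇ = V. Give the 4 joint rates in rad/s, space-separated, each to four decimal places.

o_n = [-0.3653, -1.0674, 0.7513]
J₁: ẑ×o_n = [1.0674, -0.3653, 0.0000], ω = ẑ
J2: z=[0.9994, 0.0349, 0.0000] o=[0.0262, -0.7495, 0.1700] → [0.0203, -0.5810, -0.3040, 0.9994, 0.0349, 0.0000]
J3: z=[0.0299, -0.8566, 0.5150] o=[0.0123, -0.3532, 0.8300] → [0.4353, -0.1921, -0.3449, 0.0299, -0.8566, 0.5150]
J4: z=[0.0299, -0.8566, 0.5150] o=[0.2879, -1.0032, 0.8203] → [0.0922, -0.3344, -0.5615, 0.0299, -0.8566, 0.5150]
q̇ = J⁺·V = [0.5120, 0.8060, -0.2870, 0.8220]

0.5120 0.8060 -0.2870 0.8220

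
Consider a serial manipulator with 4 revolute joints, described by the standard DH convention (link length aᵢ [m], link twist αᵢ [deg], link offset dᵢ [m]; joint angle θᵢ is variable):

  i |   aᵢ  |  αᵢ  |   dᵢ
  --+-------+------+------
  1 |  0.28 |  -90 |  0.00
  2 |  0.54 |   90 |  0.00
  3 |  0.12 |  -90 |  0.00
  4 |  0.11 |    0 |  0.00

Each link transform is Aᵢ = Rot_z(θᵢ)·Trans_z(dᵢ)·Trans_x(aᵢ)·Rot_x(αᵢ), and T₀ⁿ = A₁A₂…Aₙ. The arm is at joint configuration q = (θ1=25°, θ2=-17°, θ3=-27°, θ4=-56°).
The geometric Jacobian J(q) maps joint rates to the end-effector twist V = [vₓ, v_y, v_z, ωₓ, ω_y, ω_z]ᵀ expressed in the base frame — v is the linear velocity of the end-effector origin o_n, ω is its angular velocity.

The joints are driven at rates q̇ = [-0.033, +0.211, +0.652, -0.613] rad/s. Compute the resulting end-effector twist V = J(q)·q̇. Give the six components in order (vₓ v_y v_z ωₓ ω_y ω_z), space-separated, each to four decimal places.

o_n = [0.8726, 0.3160, 0.2924]
J₁: ẑ×o_n = [-0.3160, 0.8726, 0.0000], ω = ẑ
J2: z=[-0.4226, 0.9063, 0.0000] o=[0.2538, 0.1183, 0.0000] → [0.2650, 0.1236, -0.6444, -0.4226, 0.9063, 0.0000]
J3: z=[-0.2650, -0.1236, 0.9563] o=[0.7218, 0.3366, 0.1579] → [0.0031, 0.1799, 0.0241, -0.2650, -0.1236, 0.9563]
J4: z=[0.0169, 0.9910, 0.1327] o=[0.8375, 0.3304, 0.1891] → [0.1042, 0.0029, -0.0351, 0.0169, 0.9910, 0.1327]
V = J·q̇ = [0.0045, 0.1128, -0.0988, -0.2723, -0.4968, 0.5091]

0.0045 0.1128 -0.0988 -0.2723 -0.4968 0.5091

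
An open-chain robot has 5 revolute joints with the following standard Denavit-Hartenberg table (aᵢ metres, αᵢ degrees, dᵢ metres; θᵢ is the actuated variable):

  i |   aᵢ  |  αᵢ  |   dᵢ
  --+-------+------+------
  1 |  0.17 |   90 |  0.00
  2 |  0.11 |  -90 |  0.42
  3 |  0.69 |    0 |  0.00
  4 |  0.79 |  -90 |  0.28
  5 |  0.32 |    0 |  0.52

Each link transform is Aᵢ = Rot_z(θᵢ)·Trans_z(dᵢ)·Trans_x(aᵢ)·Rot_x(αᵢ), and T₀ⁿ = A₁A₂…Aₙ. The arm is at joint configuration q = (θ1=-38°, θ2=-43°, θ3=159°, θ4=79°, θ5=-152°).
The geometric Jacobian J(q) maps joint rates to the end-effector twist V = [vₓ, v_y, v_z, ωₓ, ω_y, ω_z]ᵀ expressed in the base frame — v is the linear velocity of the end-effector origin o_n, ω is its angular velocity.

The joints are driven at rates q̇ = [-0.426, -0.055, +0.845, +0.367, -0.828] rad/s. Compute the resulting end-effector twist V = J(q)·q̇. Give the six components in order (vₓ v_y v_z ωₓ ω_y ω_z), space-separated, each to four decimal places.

o_n = [-0.3844, -0.8146, 0.5616]
J₁: ẑ×o_n = [0.8146, -0.3844, 0.0000], ω = ẑ
J2: z=[-0.6157, -0.7880, 0.0000] o=[0.1340, -0.1047, 0.0000] → [-0.4425, 0.3458, 0.0286, -0.6157, -0.7880, 0.0000]
J3: z=[0.5374, -0.4199, 0.7314] o=[-0.0612, -0.4852, -0.0750] → [-0.0263, -0.5785, -0.3128, 0.5374, -0.4199, 0.7314]
J4: z=[0.5374, -0.4199, 0.7314] o=[-0.2802, -0.0003, 0.3643] → [0.5128, -0.1822, -0.4814, 0.5374, -0.4199, 0.7314]
J5: z=[0.1625, -0.7994, -0.5784] o=[-0.7835, -0.4573, 0.8546] → [0.0275, -0.1832, 0.2609, 0.1625, -0.7994, -0.5784]
V = J·q̇ = [-0.1796, -0.2593, -0.6586, 0.5507, 0.1964, 0.9393]

-0.1796 -0.2593 -0.6586 0.5507 0.1964 0.9393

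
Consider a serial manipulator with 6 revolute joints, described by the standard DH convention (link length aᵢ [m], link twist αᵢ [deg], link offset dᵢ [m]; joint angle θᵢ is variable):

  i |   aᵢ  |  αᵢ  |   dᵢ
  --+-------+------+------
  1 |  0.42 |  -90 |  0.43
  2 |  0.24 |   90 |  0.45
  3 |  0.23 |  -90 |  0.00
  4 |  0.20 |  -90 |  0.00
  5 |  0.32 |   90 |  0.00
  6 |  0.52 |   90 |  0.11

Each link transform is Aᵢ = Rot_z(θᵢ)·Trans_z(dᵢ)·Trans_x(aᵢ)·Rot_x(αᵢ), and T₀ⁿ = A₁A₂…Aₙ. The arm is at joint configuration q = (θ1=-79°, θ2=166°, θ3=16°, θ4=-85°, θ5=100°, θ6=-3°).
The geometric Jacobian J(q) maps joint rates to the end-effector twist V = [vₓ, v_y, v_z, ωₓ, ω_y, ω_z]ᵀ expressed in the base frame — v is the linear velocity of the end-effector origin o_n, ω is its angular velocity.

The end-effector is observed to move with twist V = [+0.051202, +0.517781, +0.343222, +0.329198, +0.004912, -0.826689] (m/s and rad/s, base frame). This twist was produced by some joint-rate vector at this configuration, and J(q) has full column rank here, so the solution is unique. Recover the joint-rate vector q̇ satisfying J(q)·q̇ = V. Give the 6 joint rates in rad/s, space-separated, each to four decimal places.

-0.5180 0.7260 0.0810 -0.3520 -0.1130 0.2270

o_n = [-0.3360, 0.1402, 0.1056]
J₁: ẑ×o_n = [-0.1402, -0.3360, 0.0000], ω = ẑ
J2: z=[0.9816, 0.1908, 0.0000] o=[0.0801, -0.4123, 0.4300] → [-0.0619, 0.3184, 0.6217, 0.9816, 0.1908, 0.0000]
J3: z=[0.0462, -0.2375, -0.9703] o=[0.4774, -0.0978, 0.3719] → [0.2942, 0.8015, -0.1822, 0.0462, -0.2375, -0.9703]
J4: z=[0.9946, -0.0791, 0.0667] o=[0.4987, 0.1249, 0.3185] → [0.0158, 0.1560, -0.0508, 0.9946, -0.0791, 0.0667]
J5: z=[0.0882, 0.9852, -0.1471] o=[0.5095, 0.0944, 0.1211] → [-0.0085, 0.1257, 0.8370, 0.0882, 0.9852, -0.1471]
J6: z=[-0.1195, -0.1361, -0.9835] o=[0.1931, 0.1278, 0.1549] → [0.0189, 0.5144, -0.0735, -0.1195, -0.1361, -0.9835]
q̇ = J⁺·V = [-0.5180, 0.7260, 0.0810, -0.3520, -0.1130, 0.2270]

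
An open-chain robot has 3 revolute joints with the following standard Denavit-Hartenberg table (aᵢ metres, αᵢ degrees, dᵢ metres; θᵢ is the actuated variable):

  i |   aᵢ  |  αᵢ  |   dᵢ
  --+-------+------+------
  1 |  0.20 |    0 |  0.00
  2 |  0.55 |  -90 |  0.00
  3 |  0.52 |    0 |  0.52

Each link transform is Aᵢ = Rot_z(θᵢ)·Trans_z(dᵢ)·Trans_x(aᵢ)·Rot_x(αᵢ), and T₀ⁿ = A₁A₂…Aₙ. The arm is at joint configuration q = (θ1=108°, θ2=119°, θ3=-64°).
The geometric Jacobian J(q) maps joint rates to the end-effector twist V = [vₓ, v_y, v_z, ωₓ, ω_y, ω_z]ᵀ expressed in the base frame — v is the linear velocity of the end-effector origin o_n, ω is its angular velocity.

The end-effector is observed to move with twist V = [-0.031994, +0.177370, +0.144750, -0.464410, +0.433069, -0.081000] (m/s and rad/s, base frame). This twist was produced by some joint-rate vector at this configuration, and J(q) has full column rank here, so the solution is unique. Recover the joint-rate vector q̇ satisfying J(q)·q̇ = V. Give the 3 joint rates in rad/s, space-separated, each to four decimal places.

o_n = [-0.2121, -0.7334, 0.4674]
J₁: ẑ×o_n = [0.7334, -0.2121, 0.0000], ω = ẑ
J2: z=[0.0000, 0.0000, 1.0000] o=[-0.0618, 0.1902, 0.0000] → [0.9236, -0.1503, 0.0000, 0.0000, 0.0000, 1.0000]
J3: z=[0.7314, -0.6820, 0.0000] o=[-0.4369, -0.2120, 0.0000] → [-0.3187, -0.3418, -0.2280, 0.7314, -0.6820, 0.0000]
q̇ = J⁺·V = [0.8390, -0.9200, -0.6350]

0.8390 -0.9200 -0.6350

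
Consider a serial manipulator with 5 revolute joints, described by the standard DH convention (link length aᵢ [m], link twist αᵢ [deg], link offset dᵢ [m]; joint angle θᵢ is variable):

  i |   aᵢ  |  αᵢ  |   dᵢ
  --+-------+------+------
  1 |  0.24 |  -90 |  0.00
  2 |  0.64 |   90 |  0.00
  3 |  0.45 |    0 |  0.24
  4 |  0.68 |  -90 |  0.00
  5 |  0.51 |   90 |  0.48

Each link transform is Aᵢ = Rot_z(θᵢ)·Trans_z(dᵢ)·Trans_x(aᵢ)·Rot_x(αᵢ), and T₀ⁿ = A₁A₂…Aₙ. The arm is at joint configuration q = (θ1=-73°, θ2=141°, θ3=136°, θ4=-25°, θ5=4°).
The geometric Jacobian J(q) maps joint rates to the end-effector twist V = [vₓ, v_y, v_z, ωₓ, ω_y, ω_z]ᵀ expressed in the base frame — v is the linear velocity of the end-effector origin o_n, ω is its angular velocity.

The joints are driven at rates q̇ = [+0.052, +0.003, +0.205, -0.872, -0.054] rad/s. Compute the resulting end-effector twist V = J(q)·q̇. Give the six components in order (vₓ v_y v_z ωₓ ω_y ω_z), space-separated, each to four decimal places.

0.3945 0.6256 -0.3759 -0.1128 0.4454 0.5386

o_n = [1.4303, -0.4015, 0.1922]
J₁: ẑ×o_n = [0.4015, 1.4303, -0.0000], ω = ẑ
J2: z=[0.9563, 0.2924, 0.0000] o=[0.0702, -0.2295, 0.0000] → [0.0562, -0.1838, -0.5622, 0.9563, 0.2924, 0.0000]
J3: z=[0.1840, -0.6018, -0.7771] o=[-0.0752, 0.2461, -0.4028] → [-0.8614, -1.2795, 0.7869, 0.1840, -0.6018, -0.7771]
J4: z=[0.1840, -0.6018, -0.7771] o=[0.3414, -0.0475, -0.3856] → [-0.6229, -0.9525, 0.5902, 0.1840, -0.6018, -0.7771]
J5: z=[-0.1306, -0.7986, 0.5875] o=[1.0039, -0.0430, -0.2322] → [-0.1283, 0.3059, 0.3874, -0.1306, -0.7986, 0.5875]
V = J·q̇ = [0.3945, 0.6256, -0.3759, -0.1128, 0.4454, 0.5386]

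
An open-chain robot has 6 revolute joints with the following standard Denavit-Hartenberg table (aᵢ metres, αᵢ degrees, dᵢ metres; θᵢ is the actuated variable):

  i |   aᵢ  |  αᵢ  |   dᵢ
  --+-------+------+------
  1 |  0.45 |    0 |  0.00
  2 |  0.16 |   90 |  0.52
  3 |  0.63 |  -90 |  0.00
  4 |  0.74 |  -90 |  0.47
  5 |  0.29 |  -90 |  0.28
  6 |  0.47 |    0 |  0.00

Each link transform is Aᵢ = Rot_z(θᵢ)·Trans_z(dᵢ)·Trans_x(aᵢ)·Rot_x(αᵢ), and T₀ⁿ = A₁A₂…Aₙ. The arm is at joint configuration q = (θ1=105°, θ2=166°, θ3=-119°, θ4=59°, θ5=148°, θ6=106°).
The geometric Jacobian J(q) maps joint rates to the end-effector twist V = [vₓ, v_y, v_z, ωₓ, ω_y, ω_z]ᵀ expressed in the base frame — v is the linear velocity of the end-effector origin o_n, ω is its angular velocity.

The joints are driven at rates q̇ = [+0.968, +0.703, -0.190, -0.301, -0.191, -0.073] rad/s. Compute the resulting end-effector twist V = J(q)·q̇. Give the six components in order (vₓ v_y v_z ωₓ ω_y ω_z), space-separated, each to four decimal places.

o_n = [0.3121, 0.4731, -0.6185]
J₁: ẑ×o_n = [-0.4731, 0.3121, 0.0000], ω = ẑ
J2: z=[0.0000, 0.0000, 1.0000] o=[-0.1165, 0.4347, 0.0000] → [-0.0384, 0.4286, 0.0000, 0.0000, 0.0000, 1.0000]
J3: z=[-0.9998, -0.0175, 0.0000] o=[-0.1137, 0.2747, 0.5200] → [0.0199, -1.1383, -0.1909, -0.9998, -0.0175, 0.0000]
J4: z=[0.0153, -0.8745, -0.4848] o=[-0.1190, 0.5801, -0.0310] → [0.4619, -0.2000, 0.3754, 0.0153, -0.8745, -0.4848]
J5: z=[0.5222, -0.4065, 0.7497] o=[0.5191, 0.3649, -0.5922] → [-0.0704, -0.1415, -0.0277, 0.5222, -0.4065, 0.7497]
J6: z=[-0.4389, -0.8818, -0.1724] o=[0.4533, 0.3204, -0.1970] → [0.3980, -0.1606, -0.1915, -0.4389, -0.8818, -0.1724]
V = J·q̇ = [-0.6433, 0.9187, -0.0574, 0.1177, 0.4086, 1.6863]

-0.6433 0.9187 -0.0574 0.1177 0.4086 1.6863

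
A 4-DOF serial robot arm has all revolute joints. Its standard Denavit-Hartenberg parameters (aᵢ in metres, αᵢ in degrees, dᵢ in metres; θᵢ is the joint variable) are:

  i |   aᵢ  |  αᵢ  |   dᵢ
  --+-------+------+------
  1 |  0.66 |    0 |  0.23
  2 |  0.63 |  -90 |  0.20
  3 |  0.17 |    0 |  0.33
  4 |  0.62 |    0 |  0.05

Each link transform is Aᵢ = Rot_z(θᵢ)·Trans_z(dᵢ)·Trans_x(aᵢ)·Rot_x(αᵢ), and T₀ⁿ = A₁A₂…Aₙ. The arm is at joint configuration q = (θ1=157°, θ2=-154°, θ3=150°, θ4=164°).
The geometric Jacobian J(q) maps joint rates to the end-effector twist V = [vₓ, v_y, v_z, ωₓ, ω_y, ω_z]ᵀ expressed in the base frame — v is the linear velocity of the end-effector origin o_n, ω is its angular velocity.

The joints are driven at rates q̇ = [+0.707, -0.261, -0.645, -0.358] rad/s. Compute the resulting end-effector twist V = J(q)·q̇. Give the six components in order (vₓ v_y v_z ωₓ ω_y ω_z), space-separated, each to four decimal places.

o_n = [0.2848, 0.6852, 0.7910]
J₁: ẑ×o_n = [-0.6852, 0.2848, 0.0000], ω = ẑ
J2: z=[0.0000, 0.0000, 1.0000] o=[-0.6075, 0.2579, 0.2300] → [-0.4273, 0.8923, 0.0000, 0.0000, 0.0000, 1.0000]
J3: z=[-0.0523, 0.9986, 0.0000] o=[0.0216, 0.2909, 0.4300] → [0.3605, 0.0189, -0.2835, -0.0523, 0.9986, 0.0000]
J4: z=[-0.0523, 0.9986, 0.0000] o=[-0.1427, 0.6127, 0.3450] → [0.4454, 0.0233, -0.4307, -0.0523, 0.9986, 0.0000]
V = J·q̇ = [-0.7649, -0.0521, 0.3370, 0.0525, -1.0016, 0.4460]

-0.7649 -0.0521 0.3370 0.0525 -1.0016 0.4460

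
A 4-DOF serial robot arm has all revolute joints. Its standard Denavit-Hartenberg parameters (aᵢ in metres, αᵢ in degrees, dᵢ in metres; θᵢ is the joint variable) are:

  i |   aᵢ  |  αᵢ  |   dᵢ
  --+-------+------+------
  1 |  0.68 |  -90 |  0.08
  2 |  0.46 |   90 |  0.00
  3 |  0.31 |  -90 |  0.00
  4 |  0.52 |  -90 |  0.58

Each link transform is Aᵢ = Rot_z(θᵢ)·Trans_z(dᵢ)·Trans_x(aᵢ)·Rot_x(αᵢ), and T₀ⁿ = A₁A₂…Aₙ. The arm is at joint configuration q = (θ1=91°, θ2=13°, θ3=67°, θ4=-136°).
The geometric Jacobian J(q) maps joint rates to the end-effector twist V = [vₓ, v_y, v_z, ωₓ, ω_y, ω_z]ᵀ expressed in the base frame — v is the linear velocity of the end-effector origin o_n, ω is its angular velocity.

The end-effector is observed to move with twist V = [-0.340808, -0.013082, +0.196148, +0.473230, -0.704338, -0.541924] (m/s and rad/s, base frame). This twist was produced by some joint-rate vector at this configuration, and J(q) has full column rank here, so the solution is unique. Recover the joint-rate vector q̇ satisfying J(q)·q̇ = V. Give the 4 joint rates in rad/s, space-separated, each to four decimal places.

o_n = [-0.1792, 0.6618, 0.4542]
J₁: ẑ×o_n = [-0.6618, -0.1792, 0.0000], ω = ẑ
J2: z=[-0.9998, -0.0175, 0.0000] o=[-0.0119, 0.6799, 0.0800] → [-0.0065, 0.3742, 0.0151, -0.9998, -0.0175, 0.0000]
J3: z=[-0.0039, 0.2249, 0.9744] o=[-0.0197, 1.1280, -0.0235] → [0.5617, -0.1536, 0.0377, -0.0039, 0.2249, 0.9744]
J4: z=[-0.3750, -0.9036, 0.2071] o=[-0.3071, 1.2411, -0.0507] → [-0.3363, 0.2158, 0.3327, -0.3750, -0.9036, 0.2071]
q̇ = J⁺·V = [-0.2220, -0.7250, -0.4720, 0.6760]

-0.2220 -0.7250 -0.4720 0.6760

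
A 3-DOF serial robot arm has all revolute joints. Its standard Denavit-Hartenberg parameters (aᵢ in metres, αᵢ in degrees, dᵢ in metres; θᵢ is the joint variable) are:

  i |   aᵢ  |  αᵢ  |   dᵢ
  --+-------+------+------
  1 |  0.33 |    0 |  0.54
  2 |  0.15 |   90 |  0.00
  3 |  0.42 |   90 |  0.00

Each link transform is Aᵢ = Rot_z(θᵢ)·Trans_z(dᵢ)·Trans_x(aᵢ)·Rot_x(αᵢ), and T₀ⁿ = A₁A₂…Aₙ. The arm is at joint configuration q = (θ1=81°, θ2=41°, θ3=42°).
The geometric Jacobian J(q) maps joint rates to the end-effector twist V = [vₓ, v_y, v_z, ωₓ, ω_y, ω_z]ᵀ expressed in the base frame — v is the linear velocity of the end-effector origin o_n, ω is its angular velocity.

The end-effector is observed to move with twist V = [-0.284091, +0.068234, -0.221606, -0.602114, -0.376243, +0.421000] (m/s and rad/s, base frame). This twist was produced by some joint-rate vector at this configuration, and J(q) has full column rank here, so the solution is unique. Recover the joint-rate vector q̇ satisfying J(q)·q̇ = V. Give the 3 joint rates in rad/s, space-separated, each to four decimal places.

0.0410 0.3800 -0.7100

o_n = [-0.1933, 0.7178, 0.8210]
J₁: ẑ×o_n = [-0.7178, -0.1933, 0.0000], ω = ẑ
J2: z=[0.0000, 0.0000, 1.0000] o=[0.0516, 0.3259, 0.5400] → [-0.3919, -0.2449, 0.0000, 0.0000, 0.0000, 1.0000]
J3: z=[0.8480, 0.5299, 0.0000] o=[-0.0279, 0.4531, 0.5400] → [0.1489, -0.2383, 0.3121, 0.8480, 0.5299, 0.0000]
q̇ = J⁺·V = [0.0410, 0.3800, -0.7100]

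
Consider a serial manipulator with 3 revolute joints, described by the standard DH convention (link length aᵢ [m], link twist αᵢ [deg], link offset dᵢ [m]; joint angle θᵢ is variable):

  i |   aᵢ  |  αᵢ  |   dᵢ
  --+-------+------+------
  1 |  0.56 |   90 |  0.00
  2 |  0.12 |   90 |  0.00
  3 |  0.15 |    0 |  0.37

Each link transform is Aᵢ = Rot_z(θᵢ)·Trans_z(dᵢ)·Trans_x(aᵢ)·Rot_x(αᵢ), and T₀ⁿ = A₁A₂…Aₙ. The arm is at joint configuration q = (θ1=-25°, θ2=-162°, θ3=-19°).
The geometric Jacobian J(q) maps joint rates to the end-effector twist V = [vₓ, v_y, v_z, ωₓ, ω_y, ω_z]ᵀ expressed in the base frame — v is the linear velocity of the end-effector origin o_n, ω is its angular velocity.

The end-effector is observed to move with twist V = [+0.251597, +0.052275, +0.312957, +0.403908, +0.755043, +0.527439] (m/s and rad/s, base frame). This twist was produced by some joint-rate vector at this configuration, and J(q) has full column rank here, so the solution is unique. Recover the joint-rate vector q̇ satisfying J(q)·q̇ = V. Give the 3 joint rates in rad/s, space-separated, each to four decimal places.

0.6720 -0.8550 -0.1520

o_n = [0.1989, -0.0388, 0.2710]
J₁: ẑ×o_n = [0.0388, 0.1989, -0.0000], ω = ẑ
J2: z=[-0.4226, -0.9063, 0.0000] o=[0.5075, -0.2367, 0.0000] → [-0.2456, 0.1145, -0.3633, -0.4226, -0.9063, 0.0000]
J3: z=[-0.2801, 0.1306, 0.9511] o=[0.4041, -0.1884, -0.0371] → [-0.1020, -0.1089, -0.0151, -0.2801, 0.1306, 0.9511]
q̇ = J⁺·V = [0.6720, -0.8550, -0.1520]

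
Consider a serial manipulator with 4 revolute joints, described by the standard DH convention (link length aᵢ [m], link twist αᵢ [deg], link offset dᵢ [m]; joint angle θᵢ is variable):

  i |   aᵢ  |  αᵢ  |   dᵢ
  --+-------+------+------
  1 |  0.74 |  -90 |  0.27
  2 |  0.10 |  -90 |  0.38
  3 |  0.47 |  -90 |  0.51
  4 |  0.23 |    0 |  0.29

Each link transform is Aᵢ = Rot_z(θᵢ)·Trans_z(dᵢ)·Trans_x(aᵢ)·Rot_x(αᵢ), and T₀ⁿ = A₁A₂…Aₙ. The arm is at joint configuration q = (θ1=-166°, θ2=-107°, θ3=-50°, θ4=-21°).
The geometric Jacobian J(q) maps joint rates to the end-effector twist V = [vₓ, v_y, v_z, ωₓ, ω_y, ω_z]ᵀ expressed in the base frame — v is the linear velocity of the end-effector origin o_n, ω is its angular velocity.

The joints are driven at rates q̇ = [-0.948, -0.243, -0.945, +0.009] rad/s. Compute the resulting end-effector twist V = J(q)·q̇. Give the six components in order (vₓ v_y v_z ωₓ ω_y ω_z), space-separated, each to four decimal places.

o_n = [-0.8777, -0.9590, 1.1722]
J₁: ẑ×o_n = [0.9590, -0.8777, 0.0000], ω = ẑ
J2: z=[0.2419, -0.9703, 0.0000] o=[-0.7180, -0.1790, 0.2700] → [-0.8754, -0.2183, -0.3437, 0.2419, -0.9703, 0.0000]
J3: z=[-0.9279, -0.2314, 0.2924] o=[-0.5977, -0.5407, 0.3656] → [-0.0643, 0.6665, 0.3233, -0.9279, -0.2314, 0.2924]
J4: z=[0.0618, 0.6779, 0.7326] o=[-0.8981, -0.9866, 0.8036] → [0.2295, -0.0078, -0.0121, 0.0618, 0.6779, 0.7326]
V = J·q̇ = [-0.6335, 0.2552, -0.2222, 0.8186, 0.4605, -1.2177]

-0.6335 0.2552 -0.2222 0.8186 0.4605 -1.2177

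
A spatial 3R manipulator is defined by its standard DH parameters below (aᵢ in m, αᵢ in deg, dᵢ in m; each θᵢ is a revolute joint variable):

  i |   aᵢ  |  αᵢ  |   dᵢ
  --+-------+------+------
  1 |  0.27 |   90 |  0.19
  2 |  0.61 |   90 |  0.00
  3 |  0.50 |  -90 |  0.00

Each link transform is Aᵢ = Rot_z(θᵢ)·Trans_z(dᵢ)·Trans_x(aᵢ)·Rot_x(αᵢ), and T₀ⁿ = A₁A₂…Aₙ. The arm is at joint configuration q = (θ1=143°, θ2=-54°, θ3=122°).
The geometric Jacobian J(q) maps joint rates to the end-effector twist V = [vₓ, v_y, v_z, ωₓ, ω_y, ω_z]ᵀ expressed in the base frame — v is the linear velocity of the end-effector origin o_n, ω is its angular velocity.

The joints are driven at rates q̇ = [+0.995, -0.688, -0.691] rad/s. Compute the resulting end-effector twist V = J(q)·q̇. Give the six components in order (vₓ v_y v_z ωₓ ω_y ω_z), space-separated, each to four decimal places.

o_n = [-0.1224, 0.6232, -0.0891]
J₁: ẑ×o_n = [-0.6232, -0.1224, 0.0000], ω = ẑ
J2: z=[0.6018, 0.7986, 0.0000] o=[-0.2156, 0.1625, 0.1900] → [-0.2229, 0.1680, 0.2028, 0.6018, 0.7986, 0.0000]
J3: z=[0.6461, -0.4869, -0.5878] o=[-0.5020, 0.3783, -0.3035] → [0.0396, -0.3616, 0.3430, 0.6461, -0.4869, -0.5878]
V = J·q̇ = [-0.4940, 0.0125, -0.3766, -0.8605, -0.2130, 1.4012]

-0.4940 0.0125 -0.3766 -0.8605 -0.2130 1.4012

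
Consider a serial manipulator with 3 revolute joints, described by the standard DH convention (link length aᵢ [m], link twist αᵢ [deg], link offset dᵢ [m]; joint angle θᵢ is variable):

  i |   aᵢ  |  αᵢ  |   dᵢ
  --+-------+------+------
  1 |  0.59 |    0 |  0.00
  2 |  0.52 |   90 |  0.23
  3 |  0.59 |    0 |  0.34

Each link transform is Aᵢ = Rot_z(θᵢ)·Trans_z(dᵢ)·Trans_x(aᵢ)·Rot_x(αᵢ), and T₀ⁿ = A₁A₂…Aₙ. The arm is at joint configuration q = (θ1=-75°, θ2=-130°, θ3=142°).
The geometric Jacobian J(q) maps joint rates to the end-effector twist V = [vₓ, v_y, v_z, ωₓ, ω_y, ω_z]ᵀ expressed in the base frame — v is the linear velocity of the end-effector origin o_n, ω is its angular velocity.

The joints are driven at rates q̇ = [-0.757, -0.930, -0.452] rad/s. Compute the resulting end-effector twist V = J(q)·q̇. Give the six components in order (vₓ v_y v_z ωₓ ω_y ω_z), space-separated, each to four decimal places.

-0.0211 -0.2044 0.2101 -0.1910 -0.4097 -1.6870

o_n = [0.2465, -0.2385, 0.5932]
J₁: ẑ×o_n = [0.2385, 0.2465, -0.0000], ω = ẑ
J2: z=[0.0000, 0.0000, 1.0000] o=[0.1527, -0.5699, 0.0000] → [-0.3314, 0.0938, 0.0000, 0.0000, 0.0000, 1.0000]
J3: z=[0.4226, 0.9063, 0.0000] o=[-0.3186, -0.3501, 0.2300] → [0.3292, -0.1535, -0.4649, 0.4226, 0.9063, 0.0000]
V = J·q̇ = [-0.0211, -0.2044, 0.2101, -0.1910, -0.4097, -1.6870]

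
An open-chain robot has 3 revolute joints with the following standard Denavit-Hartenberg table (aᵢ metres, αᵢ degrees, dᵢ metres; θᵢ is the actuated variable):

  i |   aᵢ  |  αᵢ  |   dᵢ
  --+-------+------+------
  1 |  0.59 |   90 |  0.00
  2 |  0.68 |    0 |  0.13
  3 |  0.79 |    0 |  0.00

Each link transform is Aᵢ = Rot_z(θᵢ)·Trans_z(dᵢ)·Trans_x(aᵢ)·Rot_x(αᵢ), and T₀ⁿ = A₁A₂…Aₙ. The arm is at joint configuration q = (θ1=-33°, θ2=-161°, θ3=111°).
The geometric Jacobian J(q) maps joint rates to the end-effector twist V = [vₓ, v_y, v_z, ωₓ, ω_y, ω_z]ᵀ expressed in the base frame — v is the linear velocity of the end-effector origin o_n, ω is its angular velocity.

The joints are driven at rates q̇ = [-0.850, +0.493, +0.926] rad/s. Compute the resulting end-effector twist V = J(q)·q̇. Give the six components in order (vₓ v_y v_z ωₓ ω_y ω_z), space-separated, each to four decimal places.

o_n = [0.3107, -0.3568, -0.8266]
J₁: ẑ×o_n = [0.3568, 0.3107, -0.0000], ω = ẑ
J2: z=[-0.5446, -0.8387, 0.0000] o=[0.4948, -0.3213, 0.0000] → [0.6932, -0.4502, -0.1352, -0.5446, -0.8387, 0.0000]
J3: z=[-0.5446, -0.8387, 0.0000] o=[-0.1152, -0.0802, -0.2214] → [0.5075, -0.3296, 0.5078, -0.5446, -0.8387, 0.0000]
V = J·q̇ = [0.5085, -0.7912, 0.4036, -0.7728, -1.1901, -0.8500]

0.5085 -0.7912 0.4036 -0.7728 -1.1901 -0.8500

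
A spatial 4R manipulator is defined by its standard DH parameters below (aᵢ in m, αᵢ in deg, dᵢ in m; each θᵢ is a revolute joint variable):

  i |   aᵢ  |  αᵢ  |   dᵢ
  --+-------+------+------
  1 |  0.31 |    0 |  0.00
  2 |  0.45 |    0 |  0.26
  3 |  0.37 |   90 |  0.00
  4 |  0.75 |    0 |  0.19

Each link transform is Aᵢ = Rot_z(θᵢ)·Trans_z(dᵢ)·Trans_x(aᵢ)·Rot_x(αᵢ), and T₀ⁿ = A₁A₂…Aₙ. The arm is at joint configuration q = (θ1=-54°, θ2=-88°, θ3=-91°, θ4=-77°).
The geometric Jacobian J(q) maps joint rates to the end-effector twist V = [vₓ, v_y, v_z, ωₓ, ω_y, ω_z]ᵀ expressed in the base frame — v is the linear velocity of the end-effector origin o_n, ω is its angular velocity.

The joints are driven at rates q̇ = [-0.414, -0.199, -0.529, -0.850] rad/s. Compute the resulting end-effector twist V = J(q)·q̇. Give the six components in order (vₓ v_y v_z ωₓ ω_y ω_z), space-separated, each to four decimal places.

o_n = [-0.3449, 0.0167, -0.4708]
J₁: ẑ×o_n = [-0.0167, -0.3449, 0.0000], ω = ẑ
J2: z=[0.0000, 0.0000, 1.0000] o=[0.1822, -0.2508, 0.0000] → [-0.2675, -0.5271, 0.0000, 0.0000, 0.0000, 1.0000]
J3: z=[0.0000, 0.0000, 1.0000] o=[-0.1724, -0.5278, 0.2600] → [-0.5446, -0.1725, 0.0000, 0.0000, 0.0000, 1.0000]
J4: z=[0.7986, 0.6018, 0.0000] o=[-0.3951, -0.2323, 0.2600] → [-0.4398, 0.5836, 0.1687, 0.7986, 0.6018, 0.0000]
V = J·q̇ = [0.7221, -0.1572, -0.1434, -0.6788, -0.5115, -1.1420]

0.7221 -0.1572 -0.1434 -0.6788 -0.5115 -1.1420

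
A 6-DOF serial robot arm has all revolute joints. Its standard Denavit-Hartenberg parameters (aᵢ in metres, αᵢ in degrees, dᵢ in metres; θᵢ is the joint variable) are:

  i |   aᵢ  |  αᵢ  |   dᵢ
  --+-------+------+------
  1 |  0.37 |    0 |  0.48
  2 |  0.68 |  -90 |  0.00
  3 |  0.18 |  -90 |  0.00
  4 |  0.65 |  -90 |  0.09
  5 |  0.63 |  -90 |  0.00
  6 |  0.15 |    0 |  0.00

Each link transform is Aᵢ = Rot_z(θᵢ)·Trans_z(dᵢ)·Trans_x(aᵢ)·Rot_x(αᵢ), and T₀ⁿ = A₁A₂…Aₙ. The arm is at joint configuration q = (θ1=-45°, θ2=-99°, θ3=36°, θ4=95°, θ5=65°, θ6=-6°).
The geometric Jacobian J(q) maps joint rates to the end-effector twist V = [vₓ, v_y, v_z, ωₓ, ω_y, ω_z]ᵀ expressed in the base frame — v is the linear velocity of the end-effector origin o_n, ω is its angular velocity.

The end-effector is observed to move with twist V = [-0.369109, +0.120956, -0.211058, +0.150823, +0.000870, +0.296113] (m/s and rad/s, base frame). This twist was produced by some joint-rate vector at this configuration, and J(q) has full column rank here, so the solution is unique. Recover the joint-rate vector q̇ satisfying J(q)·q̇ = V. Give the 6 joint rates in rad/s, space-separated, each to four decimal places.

-0.5770 -0.1120 -0.0660 -0.6810 0.6890 0.1040

o_n = [-1.2059, -0.1236, 0.9320]
J₁: ẑ×o_n = [0.1236, -1.2059, 0.0000], ω = ẑ
J2: z=[0.0000, 0.0000, 1.0000] o=[0.2616, -0.2616, 0.4800] → [-0.1380, -1.4675, 0.0000, 0.0000, 0.0000, 1.0000]
J3: z=[0.5878, -0.8090, 0.0000] o=[-0.2885, -0.6613, 0.4800] → [-0.3657, -0.2657, -0.4261, 0.5878, -0.8090, 0.0000]
J4: z=[0.4755, 0.3455, -0.8090] o=[-0.4063, -0.7469, 0.3742] → [0.6970, 0.3816, 0.5726, 0.4755, 0.3455, -0.8090]
J5: z=[0.7032, 0.4032, 0.5855] o=[-0.7070, -0.1650, 0.3347] → [0.2166, -0.7122, 0.2302, 0.7032, 0.4032, 0.5855]
J6: z=[0.2780, -0.9140, 0.2955] o=[-1.1193, -0.1367, 0.8103] → [-0.1152, -0.0594, -0.0755, 0.2780, -0.9140, 0.2955]
q̇ = J⁺·V = [-0.5770, -0.1120, -0.0660, -0.6810, 0.6890, 0.1040]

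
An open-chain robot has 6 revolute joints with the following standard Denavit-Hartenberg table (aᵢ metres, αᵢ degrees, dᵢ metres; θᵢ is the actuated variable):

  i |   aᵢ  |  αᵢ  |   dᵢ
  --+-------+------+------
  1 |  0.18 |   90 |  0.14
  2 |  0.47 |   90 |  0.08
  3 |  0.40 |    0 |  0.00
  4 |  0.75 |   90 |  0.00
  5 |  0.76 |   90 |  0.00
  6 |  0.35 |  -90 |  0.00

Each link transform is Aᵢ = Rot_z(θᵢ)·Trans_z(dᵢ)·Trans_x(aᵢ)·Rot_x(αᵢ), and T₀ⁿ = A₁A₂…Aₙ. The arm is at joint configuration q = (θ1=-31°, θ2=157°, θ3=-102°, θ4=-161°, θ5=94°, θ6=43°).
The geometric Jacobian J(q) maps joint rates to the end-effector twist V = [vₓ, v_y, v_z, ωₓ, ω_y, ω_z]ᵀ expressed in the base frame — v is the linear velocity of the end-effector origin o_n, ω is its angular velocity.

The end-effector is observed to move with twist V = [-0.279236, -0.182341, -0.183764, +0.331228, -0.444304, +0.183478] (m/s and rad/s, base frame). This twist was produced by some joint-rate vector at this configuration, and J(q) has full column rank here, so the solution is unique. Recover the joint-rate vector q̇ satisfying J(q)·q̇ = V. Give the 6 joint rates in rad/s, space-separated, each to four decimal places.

-0.6390 0.2800 0.6540 0.3070 -0.1580 -0.0510

o_n = [-0.1350, -0.3761, 1.2843]
J₁: ẑ×o_n = [0.3761, -0.1350, 0.0000], ω = ẑ
J2: z=[-0.5150, -0.8572, 0.0000] o=[0.1543, -0.0927, 0.1400] → [-0.9809, 0.5894, -0.1020, -0.5150, -0.8572, 0.0000]
J3: z=[0.3349, -0.2012, 0.9205] o=[-0.2578, 0.0615, 0.3236] → [0.2095, -0.2087, -0.1219, 0.3349, -0.2012, 0.9205]
J4: z=[0.3349, -0.2012, 0.9205] o=[0.0094, 0.3575, 0.2911] → [0.4754, -0.4655, -0.2747, 0.3349, -0.2012, 0.9205]
J5: z=[-0.8459, 0.3661, 0.3878] o=[-0.3019, -0.3239, 0.2554] → [0.3969, 0.9351, -0.0170, -0.8459, 0.3661, 0.3878]
J6: z=[-0.3907, -0.9204, 0.0167] o=[-0.0260, -0.4283, 0.9558] → [-0.3032, 0.1265, -0.1207, -0.3907, -0.9204, 0.0167]
q̇ = J⁺·V = [-0.6390, 0.2800, 0.6540, 0.3070, -0.1580, -0.0510]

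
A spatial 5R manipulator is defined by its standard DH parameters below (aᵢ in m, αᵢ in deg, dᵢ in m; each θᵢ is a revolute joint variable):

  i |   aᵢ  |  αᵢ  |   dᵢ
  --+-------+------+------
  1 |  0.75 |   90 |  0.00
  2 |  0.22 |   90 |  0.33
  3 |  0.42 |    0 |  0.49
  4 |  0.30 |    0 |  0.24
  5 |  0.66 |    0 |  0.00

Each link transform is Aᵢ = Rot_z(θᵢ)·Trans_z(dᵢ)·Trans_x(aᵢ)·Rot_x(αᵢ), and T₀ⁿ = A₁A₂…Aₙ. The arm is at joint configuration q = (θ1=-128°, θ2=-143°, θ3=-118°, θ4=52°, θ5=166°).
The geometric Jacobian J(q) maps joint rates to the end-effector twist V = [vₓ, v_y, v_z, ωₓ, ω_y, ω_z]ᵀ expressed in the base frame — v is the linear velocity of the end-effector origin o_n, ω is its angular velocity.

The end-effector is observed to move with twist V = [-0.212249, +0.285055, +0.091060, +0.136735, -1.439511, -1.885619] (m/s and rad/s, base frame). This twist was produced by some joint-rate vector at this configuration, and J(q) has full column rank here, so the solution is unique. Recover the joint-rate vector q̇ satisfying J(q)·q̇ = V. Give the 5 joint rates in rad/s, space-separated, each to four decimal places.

-0.4920 -0.9940 -0.6440 -0.3820 -0.7190

o_n = [-0.4404, -0.0195, 0.5648]
J₁: ẑ×o_n = [0.0195, -0.4404, 0.0000], ω = ẑ
J2: z=[-0.7880, 0.6157, 0.0000] o=[-0.4617, -0.5910, 0.0000] → [0.3477, 0.4451, -0.4635, -0.7880, 0.6157, 0.0000]
J3: z=[0.3705, 0.4742, 0.7986] o=[-0.6136, -0.2494, -0.1324] → [0.1470, -0.1200, 0.0031, 0.3705, 0.4742, 0.7986]
J4: z=[0.3705, 0.4742, 0.7986] o=[-0.2368, -0.3694, 0.3776] → [-0.1907, -0.2320, 0.2262, 0.3705, 0.4742, 0.7986]
J5: z=[0.3705, 0.4742, 0.7986] o=[0.1281, -0.3475, 0.4958] → [-0.2293, -0.4796, 0.3912, 0.3705, 0.4742, 0.7986]
q̇ = J⁺·V = [-0.4920, -0.9940, -0.6440, -0.3820, -0.7190]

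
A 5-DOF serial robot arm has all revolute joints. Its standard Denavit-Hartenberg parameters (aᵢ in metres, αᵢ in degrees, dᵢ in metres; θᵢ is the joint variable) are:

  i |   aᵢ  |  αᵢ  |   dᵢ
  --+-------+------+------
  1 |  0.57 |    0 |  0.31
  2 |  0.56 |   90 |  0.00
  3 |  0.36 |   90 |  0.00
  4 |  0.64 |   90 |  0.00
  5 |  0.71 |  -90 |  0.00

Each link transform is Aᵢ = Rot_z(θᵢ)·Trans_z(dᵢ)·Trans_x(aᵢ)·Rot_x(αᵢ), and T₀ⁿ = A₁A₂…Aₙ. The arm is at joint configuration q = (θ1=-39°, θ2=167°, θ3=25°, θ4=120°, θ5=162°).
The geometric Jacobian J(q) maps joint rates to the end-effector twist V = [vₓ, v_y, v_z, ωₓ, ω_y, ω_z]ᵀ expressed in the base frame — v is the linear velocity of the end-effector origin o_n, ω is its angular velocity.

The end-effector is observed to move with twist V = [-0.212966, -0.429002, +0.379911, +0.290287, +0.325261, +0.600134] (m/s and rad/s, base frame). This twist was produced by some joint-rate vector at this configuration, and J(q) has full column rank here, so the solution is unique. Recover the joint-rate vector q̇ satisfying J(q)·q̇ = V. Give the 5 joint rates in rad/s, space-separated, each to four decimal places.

-0.9080 0.7360 0.2000 -0.6670 0.4580

o_n = [-0.1936, 0.4065, 0.2707]
J₁: ẑ×o_n = [-0.4065, -0.1936, 0.0000], ω = ẑ
J2: z=[0.0000, 0.0000, 1.0000] o=[0.4430, -0.3587, 0.3100] → [-0.7653, -0.6366, 0.0000, 0.0000, 0.0000, 1.0000]
J3: z=[0.7880, 0.6157, 0.0000] o=[0.0982, 0.0826, 0.3100] → [-0.0242, 0.0309, 0.4350, 0.7880, 0.6157, 0.0000]
J4: z=[-0.2602, 0.3330, -0.9063] o=[-0.1027, 0.3397, 0.4621] → [-0.0031, 0.0327, 0.0129, -0.2602, 0.3330, -0.9063]
J5: z=[-0.0892, 0.9263, 0.3660] o=[0.5126, 0.4524, 0.3269] → [-0.0352, -0.2635, 0.6583, -0.0892, 0.9263, 0.3660]
q̇ = J⁺·V = [-0.9080, 0.7360, 0.2000, -0.6670, 0.4580]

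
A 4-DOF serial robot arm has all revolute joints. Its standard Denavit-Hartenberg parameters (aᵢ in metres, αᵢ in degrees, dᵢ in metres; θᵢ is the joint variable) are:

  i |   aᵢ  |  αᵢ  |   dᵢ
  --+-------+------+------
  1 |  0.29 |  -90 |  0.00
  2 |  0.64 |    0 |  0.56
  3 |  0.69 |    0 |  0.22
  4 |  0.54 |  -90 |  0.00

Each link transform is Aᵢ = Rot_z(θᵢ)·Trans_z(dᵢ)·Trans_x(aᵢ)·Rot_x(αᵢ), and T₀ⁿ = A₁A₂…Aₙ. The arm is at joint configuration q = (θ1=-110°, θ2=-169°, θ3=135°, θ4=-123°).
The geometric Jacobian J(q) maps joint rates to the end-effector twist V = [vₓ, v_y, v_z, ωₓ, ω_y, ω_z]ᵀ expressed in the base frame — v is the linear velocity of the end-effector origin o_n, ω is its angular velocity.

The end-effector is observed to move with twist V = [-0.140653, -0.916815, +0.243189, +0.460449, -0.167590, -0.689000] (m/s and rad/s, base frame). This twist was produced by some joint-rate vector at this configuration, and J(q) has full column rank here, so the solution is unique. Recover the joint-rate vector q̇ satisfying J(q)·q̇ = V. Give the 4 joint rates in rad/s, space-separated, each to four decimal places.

o_n = [0.8230, -0.0194, 0.7190]
J₁: ẑ×o_n = [0.0194, 0.8230, -0.0000], ω = ẑ
J2: z=[0.9397, -0.3420, 0.0000] o=[-0.0992, -0.2725, 0.0000] → [-0.2459, -0.6756, 0.5533, 0.9397, -0.3420, 0.0000]
J3: z=[0.9397, -0.3420, 0.0000] o=[0.6419, 0.1263, 0.1221] → [-0.2041, -0.5608, -0.0750, 0.9397, -0.3420, 0.0000]
J4: z=[0.9397, -0.3420, 0.0000] o=[0.6530, -0.4865, 0.5080] → [-0.0722, -0.1983, 0.4971, 0.9397, -0.3420, 0.0000]
q̇ = J⁺·V = [-0.6890, 0.4920, 0.0490, -0.0510]

-0.6890 0.4920 0.0490 -0.0510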